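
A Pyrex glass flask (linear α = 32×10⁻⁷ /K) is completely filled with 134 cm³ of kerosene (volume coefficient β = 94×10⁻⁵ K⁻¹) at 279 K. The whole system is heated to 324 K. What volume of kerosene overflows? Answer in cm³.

The flask also expands: β_container ≈ 3α = 9.6×10⁻⁶ /K
Net overflow = V₀(β_liq − 3α_cont)ΔT
β − 3α = 9.40×10⁻⁴ − 9.6×10⁻⁶ = 9.304×10⁻⁴ /K; ΔT = 45 K
ΔV = 134 × 9.304×10⁻⁴ × 45 = 5.61 cm³

5.61 cm³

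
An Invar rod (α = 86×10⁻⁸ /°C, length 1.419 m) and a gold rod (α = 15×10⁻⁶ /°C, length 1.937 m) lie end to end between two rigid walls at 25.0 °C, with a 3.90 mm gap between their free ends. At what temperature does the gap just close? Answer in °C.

T = 154 °C

α₁L₁ = 1.22034×10⁻⁶ m/K, α₂L₂ = 2.9055×10⁻⁵ m/K → total 3.027534×10⁻⁵ m/K
ΔT = g/(α₁L₁+α₂L₂) = 3.90×10⁻³ / 3.027534×10⁻⁵ = 128.82 K
T = 25.0 + 128.82 = 153.82 °C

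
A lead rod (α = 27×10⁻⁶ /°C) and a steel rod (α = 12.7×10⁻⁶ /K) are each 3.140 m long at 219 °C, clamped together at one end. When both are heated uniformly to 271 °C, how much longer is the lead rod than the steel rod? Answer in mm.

2.33 mm

ΔT = 52 K
lead: ΔL = 27×10⁻⁶ × 3.140 m × 52 = 4.4086×10⁻³ m = 4.4086 mm
steel: ΔL = 12.7×10⁻⁶ × 3.140 m × 52 = 2.0737×10⁻³ m = 2.0737 mm
difference = 4.4086 − 2.0737 = 2.3349 mm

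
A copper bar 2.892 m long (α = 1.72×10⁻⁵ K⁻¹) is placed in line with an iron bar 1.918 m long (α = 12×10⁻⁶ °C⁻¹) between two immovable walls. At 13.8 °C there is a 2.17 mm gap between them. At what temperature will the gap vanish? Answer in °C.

T = 43.6 °C

α₁L₁ = 4.97424×10⁻⁵ m/K, α₂L₂ = 2.3016×10⁻⁵ m/K → total 7.27584×10⁻⁵ m/K
ΔT = g/(α₁L₁+α₂L₂) = 2.17×10⁻³ / 7.27584×10⁻⁵ = 29.825 K
T = 13.8 + 29.825 = 43.625 °C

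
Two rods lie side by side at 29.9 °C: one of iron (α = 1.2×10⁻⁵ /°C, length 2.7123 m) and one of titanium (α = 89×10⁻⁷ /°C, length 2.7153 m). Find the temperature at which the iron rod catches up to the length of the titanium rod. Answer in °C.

Equal length when α₁L₁ΔT − α₂L₂ΔT = L₂ − L₁ = 3.00×10⁻³ m
α₁L₁ = 3.25476×10⁻⁵, α₂L₂ = 2.416617×10⁻⁵ → Δ(αL) = 8.38143×10⁻⁶ m/K
ΔT = 3.00×10⁻³ / 8.38143×10⁻⁶ = 357.934 K, so T = 29.9 + 357.934 = 387.834 °C

T = 387.8 °C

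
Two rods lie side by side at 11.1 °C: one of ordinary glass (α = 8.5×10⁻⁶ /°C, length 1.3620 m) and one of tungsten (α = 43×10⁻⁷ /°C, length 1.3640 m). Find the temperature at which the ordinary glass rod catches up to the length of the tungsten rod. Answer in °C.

Equal length when α₁L₁ΔT − α₂L₂ΔT = L₂ − L₁ = 2.00×10⁻³ m
α₁L₁ = 1.1577×10⁻⁵, α₂L₂ = 5.8652×10⁻⁶ → Δ(αL) = 5.7118×10⁻⁶ m/K
ΔT = 2.00×10⁻³ / 5.7118×10⁻⁶ = 350.152 K, so T = 11.1 + 350.152 = 361.252 °C

T = 361.3 °C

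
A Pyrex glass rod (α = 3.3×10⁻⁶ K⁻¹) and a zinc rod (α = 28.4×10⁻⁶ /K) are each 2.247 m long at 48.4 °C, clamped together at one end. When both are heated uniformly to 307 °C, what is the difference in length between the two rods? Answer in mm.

ΔT = 258.6 K
Pyrex glass: ΔL = 3.3×10⁻⁶ × 2.247 m × 258.6 = 1.9175×10⁻³ m = 1.9175 mm
zinc: ΔL = 28.4×10⁻⁶ × 2.247 m × 258.6 = 1.6503×10⁻² m = 16.503 mm
difference = 16.503 − 1.9175 = 14.5855 mm

14.6 mm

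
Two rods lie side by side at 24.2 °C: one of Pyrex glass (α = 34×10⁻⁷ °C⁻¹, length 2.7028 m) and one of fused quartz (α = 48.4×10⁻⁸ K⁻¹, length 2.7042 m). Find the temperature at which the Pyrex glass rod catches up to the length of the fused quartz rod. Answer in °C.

L₁(1 + α₁ΔT) = L₂(1 + α₂ΔT) ⇒ ΔT = (L₂ − L₁)/(α₁L₁ − α₂L₂)
L₂ − L₁ = 2.7042 − 2.7028 = 1.40×10⁻³ m
α₁L₁ − α₂L₂ = 34×10⁻⁷×2.7028 − 48.4×10⁻⁸×2.7042 = 7.8806872×10⁻⁶ m/K
ΔT = 1.40×10⁻³ / 7.8806872×10⁻⁶ = 177.649 K
T = 24.2 + 177.649 = 201.849 °C

T = 201.8 °C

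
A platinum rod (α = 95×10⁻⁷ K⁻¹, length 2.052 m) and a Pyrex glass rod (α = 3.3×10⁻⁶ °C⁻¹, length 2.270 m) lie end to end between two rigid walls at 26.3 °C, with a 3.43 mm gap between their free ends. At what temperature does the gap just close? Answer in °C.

T = 153 °C

Gap closes when ΔL₁ + ΔL₂ = 3.43 mm = 3.43×10⁻³ m
(α₁L₁ + α₂L₂)ΔT = g
α₁L₁ + α₂L₂ = 95×10⁻⁷×2.052 + 3.3×10⁻⁶×2.270 = 2.6985×10⁻⁵ m/K
ΔT = 3.43×10⁻³ / 2.6985×10⁻⁵ = 127.11 K
T = 26.3 + 127.11 = 153.41 °C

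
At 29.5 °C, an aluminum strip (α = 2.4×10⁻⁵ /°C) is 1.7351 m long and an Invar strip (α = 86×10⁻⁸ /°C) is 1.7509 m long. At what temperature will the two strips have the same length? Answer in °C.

T = 423.2 °C

Equal length when α₁L₁ΔT − α₂L₂ΔT = L₂ − L₁ = 1.58×10⁻² m
α₁L₁ = 4.16424×10⁻⁵, α₂L₂ = 1.505774×10⁻⁶ → Δ(αL) = 4.0136626×10⁻⁵ m/K
ΔT = 1.58×10⁻² / 4.0136626×10⁻⁵ = 393.655 K, so T = 29.5 + 393.655 = 423.155 °C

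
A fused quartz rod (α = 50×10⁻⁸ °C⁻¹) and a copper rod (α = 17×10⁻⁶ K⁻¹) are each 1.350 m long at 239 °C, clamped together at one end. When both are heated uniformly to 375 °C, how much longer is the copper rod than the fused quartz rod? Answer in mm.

3.03 mm

ΔT = 136 K
fused quartz: ΔL = 50×10⁻⁸ × 1.350 m × 136 = 9.1800×10⁻⁵ m = 0.091800 mm
copper: ΔL = 17×10⁻⁶ × 1.350 m × 136 = 3.1212×10⁻³ m = 3.1212 mm
difference = 3.1212 − 0.091800 = 3.0294 mm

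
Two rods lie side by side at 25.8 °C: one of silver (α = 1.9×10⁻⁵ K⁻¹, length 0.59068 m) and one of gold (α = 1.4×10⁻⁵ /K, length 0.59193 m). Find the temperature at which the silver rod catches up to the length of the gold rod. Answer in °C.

Equal length when α₁L₁ΔT − α₂L₂ΔT = L₂ − L₁ = 1.25×10⁻³ m
α₁L₁ = 1.122292×10⁻⁵, α₂L₂ = 8.28702×10⁻⁶ → Δ(αL) = 2.9359×10⁻⁶ m/K
ΔT = 1.25×10⁻³ / 2.9359×10⁻⁶ = 425.764 K, so T = 25.8 + 425.764 = 451.564 °C

T = 451.6 °C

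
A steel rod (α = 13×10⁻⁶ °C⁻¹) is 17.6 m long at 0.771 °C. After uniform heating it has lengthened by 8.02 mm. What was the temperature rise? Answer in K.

ΔT = 35.1 K

ΔL = αL₀ΔT ⇒ ΔT = ΔL / (αL₀)
ΔT = 8.02×10⁻³ m / (13×10⁻⁶ × 17.6 m) = 35.052 K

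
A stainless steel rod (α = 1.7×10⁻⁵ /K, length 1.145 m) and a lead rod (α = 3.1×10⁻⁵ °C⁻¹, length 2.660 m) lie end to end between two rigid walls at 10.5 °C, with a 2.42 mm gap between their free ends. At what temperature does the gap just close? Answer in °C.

T = 34.2 °C

Gap closes when ΔL₁ + ΔL₂ = 2.42 mm = 2.42×10⁻³ m
(α₁L₁ + α₂L₂)ΔT = g
α₁L₁ + α₂L₂ = 1.7×10⁻⁵×1.145 + 3.1×10⁻⁵×2.660 = 1.01925×10⁻⁴ m/K
ΔT = 2.42×10⁻³ / 1.01925×10⁻⁴ = 23.743 K
T = 10.5 + 23.743 = 34.243 °C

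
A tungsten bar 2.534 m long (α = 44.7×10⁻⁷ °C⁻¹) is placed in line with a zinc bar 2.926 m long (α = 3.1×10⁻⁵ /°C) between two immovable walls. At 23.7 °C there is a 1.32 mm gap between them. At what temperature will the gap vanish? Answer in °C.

T = 36.6 °C

Gap closes when ΔL₁ + ΔL₂ = 1.32 mm = 1.32×10⁻³ m
(α₁L₁ + α₂L₂)ΔT = g
α₁L₁ + α₂L₂ = 44.7×10⁻⁷×2.534 + 3.1×10⁻⁵×2.926 = 1.0203298×10⁻⁴ m/K
ΔT = 1.32×10⁻³ / 1.0203298×10⁻⁴ = 12.937 K
T = 23.7 + 12.937 = 36.637 °C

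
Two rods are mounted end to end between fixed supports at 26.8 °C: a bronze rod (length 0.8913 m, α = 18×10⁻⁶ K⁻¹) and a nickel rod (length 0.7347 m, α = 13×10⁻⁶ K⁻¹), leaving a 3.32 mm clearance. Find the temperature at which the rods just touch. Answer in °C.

Gap closes when ΔL₁ + ΔL₂ = 3.32 mm = 3.32×10⁻³ m
(α₁L₁ + α₂L₂)ΔT = g
α₁L₁ + α₂L₂ = 18×10⁻⁶×0.8913 + 13×10⁻⁶×0.7347 = 2.55945×10⁻⁵ m/K
ΔT = 3.32×10⁻³ / 2.55945×10⁻⁵ = 129.72 K
T = 26.8 + 129.72 = 156.52 °C

T = 157 °C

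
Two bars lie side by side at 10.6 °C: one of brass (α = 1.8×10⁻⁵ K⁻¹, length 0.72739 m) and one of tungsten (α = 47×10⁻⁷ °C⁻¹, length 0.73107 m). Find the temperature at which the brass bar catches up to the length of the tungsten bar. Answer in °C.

T = 391.7 °C

Equal length when α₁L₁ΔT − α₂L₂ΔT = L₂ − L₁ = 3.68×10⁻³ m
α₁L₁ = 1.309302×10⁻⁵, α₂L₂ = 3.436029×10⁻⁶ → Δ(αL) = 9.656991×10⁻⁶ m/K
ΔT = 3.68×10⁻³ / 9.656991×10⁻⁶ = 381.071 K, so T = 10.6 + 381.071 = 391.671 °C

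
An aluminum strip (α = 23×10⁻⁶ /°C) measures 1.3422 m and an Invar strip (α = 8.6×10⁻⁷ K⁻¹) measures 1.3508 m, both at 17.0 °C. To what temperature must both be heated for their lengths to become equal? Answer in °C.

T = 306.5 °C

L₁(1 + α₁ΔT) = L₂(1 + α₂ΔT) ⇒ ΔT = (L₂ − L₁)/(α₁L₁ − α₂L₂)
L₂ − L₁ = 1.3508 − 1.3422 = 8.60×10⁻³ m
α₁L₁ − α₂L₂ = 23×10⁻⁶×1.3422 − 8.6×10⁻⁷×1.3508 = 2.9708912×10⁻⁵ m/K
ΔT = 8.60×10⁻³ / 2.9708912×10⁻⁵ = 289.475 K
T = 17.0 + 289.475 = 306.475 °C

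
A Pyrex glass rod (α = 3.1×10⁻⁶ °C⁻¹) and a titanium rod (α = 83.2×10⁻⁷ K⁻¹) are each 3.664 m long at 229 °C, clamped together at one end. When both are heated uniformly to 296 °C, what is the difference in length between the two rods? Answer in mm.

ΔT = 67 K
Pyrex glass: ΔL = 3.1×10⁻⁶ × 3.664 m × 67 = 7.6101×10⁻⁴ m = 0.76101 mm
titanium: ΔL = 83.2×10⁻⁷ × 3.664 m × 67 = 2.0425×10⁻³ m = 2.0425 mm
difference = 2.0425 − 0.76101 = 1.28149 mm

1.28 mm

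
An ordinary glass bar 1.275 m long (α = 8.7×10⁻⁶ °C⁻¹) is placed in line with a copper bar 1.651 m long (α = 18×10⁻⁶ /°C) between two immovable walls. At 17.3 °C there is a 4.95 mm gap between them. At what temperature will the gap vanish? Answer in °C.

α₁L₁ = 1.10925×10⁻⁵ m/K, α₂L₂ = 2.9718×10⁻⁵ m/K → total 4.08105×10⁻⁵ m/K
ΔT = g/(α₁L₁+α₂L₂) = 4.95×10⁻³ / 4.08105×10⁻⁵ = 121.29 K
T = 17.3 + 121.29 = 138.59 °C

T = 139 °C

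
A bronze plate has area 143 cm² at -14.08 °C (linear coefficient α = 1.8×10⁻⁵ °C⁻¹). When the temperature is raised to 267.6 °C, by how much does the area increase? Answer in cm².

ΔA = 1.45 cm²

Area coefficient ≈ 2α; |ΔT| = 281.68 K
ΔA = 2αA₀ΔT = 2(1.8×10⁻⁵)(143)(281.68) = 1.45 cm²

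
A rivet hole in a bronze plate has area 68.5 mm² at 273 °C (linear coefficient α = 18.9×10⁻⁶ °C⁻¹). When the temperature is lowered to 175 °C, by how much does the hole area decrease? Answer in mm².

Area coefficient ≈ 2α; |ΔT| = 98 K
ΔA = 2αA₀ΔT = 2(18.9×10⁻⁶)(68.5)(98) = 0.254 mm²

ΔA = 0.254 mm²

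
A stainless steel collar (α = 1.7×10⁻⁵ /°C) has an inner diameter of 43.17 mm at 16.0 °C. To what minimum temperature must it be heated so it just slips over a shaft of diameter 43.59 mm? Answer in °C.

T = 588 °C

Required Δd = 43.59 − 43.17 = 0.42 mm
Δd = αd₀ΔT ⇒ ΔT = Δd/(αd₀) = 0.42 / (1.7×10⁻⁵ × 43.17) = 572.29 K
T_min = 16.0 + 572.29 = 588.29 °C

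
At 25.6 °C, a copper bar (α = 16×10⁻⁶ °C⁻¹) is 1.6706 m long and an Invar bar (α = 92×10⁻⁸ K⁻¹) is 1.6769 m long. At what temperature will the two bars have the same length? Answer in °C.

L₁(1 + α₁ΔT) = L₂(1 + α₂ΔT) ⇒ ΔT = (L₂ − L₁)/(α₁L₁ − α₂L₂)
L₂ − L₁ = 1.6769 − 1.6706 = 6.30×10⁻³ m
α₁L₁ − α₂L₂ = 16×10⁻⁶×1.6706 − 92×10⁻⁸×1.6769 = 2.5186852×10⁻⁵ m/K
ΔT = 6.30×10⁻³ / 2.5186852×10⁻⁵ = 250.131 K
T = 25.6 + 250.131 = 275.731 °C

T = 275.7 °C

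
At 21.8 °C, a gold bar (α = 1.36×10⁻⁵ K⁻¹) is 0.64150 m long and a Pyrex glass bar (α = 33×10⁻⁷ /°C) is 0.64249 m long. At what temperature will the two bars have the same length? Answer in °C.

T = 171.7 °C

Equal length when α₁L₁ΔT − α₂L₂ΔT = L₂ − L₁ = 9.90×10⁻⁴ m
α₁L₁ = 8.7244×10⁻⁶, α₂L₂ = 2.120217×10⁻⁶ → Δ(αL) = 6.604183×10⁻⁶ m/K
ΔT = 9.90×10⁻⁴ / 6.604183×10⁻⁶ = 149.905 K, so T = 21.8 + 149.905 = 171.705 °C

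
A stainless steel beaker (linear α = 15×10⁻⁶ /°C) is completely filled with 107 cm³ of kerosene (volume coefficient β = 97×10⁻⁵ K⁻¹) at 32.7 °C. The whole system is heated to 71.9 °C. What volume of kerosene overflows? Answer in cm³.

3.88 cm³

The beaker also expands: β_container ≈ 3α = 4.5×10⁻⁵ /K
Net overflow = V₀(β_liq − 3α_cont)ΔT
β − 3α = 9.70×10⁻⁴ − 4.5×10⁻⁵ = 9.25×10⁻⁴ /K; ΔT = 39.2 K
ΔV = 107 × 9.25×10⁻⁴ × 39.2 = 3.88 cm³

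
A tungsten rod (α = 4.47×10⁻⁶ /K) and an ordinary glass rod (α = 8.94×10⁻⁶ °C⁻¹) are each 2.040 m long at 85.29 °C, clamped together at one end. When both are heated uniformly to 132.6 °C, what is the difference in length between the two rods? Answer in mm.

ΔT = 47.31 K
tungsten: ΔL = 4.47×10⁻⁶ × 2.040 m × 47.31 = 4.3141×10⁻⁴ m = 0.43141 mm
ordinary glass: ΔL = 8.94×10⁻⁶ × 2.040 m × 47.31 = 8.6282×10⁻⁴ m = 0.86282 mm
difference = 0.86282 − 0.43141 = 0.43141 mm

0.431 mm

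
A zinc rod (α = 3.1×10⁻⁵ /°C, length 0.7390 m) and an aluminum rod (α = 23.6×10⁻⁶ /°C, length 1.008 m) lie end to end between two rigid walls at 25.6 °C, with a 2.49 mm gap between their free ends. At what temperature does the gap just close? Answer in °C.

Gap closes when ΔL₁ + ΔL₂ = 2.49 mm = 2.49×10⁻³ m
(α₁L₁ + α₂L₂)ΔT = g
α₁L₁ + α₂L₂ = 3.1×10⁻⁵×0.7390 + 23.6×10⁻⁶×1.008 = 4.66978×10⁻⁵ m/K
ΔT = 2.49×10⁻³ / 4.66978×10⁻⁵ = 53.322 K
T = 25.6 + 53.322 = 78.922 °C

T = 78.9 °C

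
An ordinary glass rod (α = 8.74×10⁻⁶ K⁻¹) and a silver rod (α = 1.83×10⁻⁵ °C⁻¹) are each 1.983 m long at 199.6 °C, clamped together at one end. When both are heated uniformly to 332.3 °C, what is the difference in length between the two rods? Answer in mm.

2.52 mm

ΔT = 132.7 K
ordinary glass: ΔL = 8.74×10⁻⁶ × 1.983 m × 132.7 = 2.2999×10⁻³ m = 2.2999 mm
silver: ΔL = 1.83×10⁻⁵ × 1.983 m × 132.7 = 4.8155×10⁻³ m = 4.8155 mm
difference = 4.8155 − 2.2999 = 2.5156 mm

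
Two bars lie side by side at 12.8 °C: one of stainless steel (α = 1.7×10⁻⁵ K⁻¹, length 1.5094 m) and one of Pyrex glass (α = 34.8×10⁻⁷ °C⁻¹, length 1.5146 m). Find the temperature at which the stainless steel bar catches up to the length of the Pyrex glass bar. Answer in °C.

T = 267.8 °C

Equal length when α₁L₁ΔT − α₂L₂ΔT = L₂ − L₁ = 5.20×10⁻³ m
α₁L₁ = 2.56598×10⁻⁵, α₂L₂ = 5.270808×10⁻⁶ → Δ(αL) = 2.0388992×10⁻⁵ m/K
ΔT = 5.20×10⁻³ / 2.0388992×10⁻⁵ = 255.040 K, so T = 12.8 + 255.040 = 267.840 °C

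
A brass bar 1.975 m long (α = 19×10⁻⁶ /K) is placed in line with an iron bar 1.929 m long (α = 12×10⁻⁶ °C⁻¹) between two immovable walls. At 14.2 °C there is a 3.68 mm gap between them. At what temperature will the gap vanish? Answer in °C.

T = 74.9 °C

Gap closes when ΔL₁ + ΔL₂ = 3.68 mm = 3.68×10⁻³ m
(α₁L₁ + α₂L₂)ΔT = g
α₁L₁ + α₂L₂ = 19×10⁻⁶×1.975 + 12×10⁻⁶×1.929 = 6.0673×10⁻⁵ m/K
ΔT = 3.68×10⁻³ / 6.0673×10⁻⁵ = 60.653 K
T = 14.2 + 60.653 = 74.853 °C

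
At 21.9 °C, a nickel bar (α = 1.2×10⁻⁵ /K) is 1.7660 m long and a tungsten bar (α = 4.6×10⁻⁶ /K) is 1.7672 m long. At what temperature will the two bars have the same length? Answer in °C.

T = 113.8 °C

Equal length when α₁L₁ΔT − α₂L₂ΔT = L₂ − L₁ = 1.20×10⁻³ m
α₁L₁ = 2.1192×10⁻⁵, α₂L₂ = 8.12912×10⁻⁶ → Δ(αL) = 1.306288×10⁻⁵ m/K
ΔT = 1.20×10⁻³ / 1.306288×10⁻⁵ = 91.863 K, so T = 21.9 + 91.863 = 113.763 °C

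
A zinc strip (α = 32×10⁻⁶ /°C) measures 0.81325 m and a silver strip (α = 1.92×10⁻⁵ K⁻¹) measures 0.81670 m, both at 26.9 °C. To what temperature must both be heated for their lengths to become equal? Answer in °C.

T = 360.4 °C

Equal length when α₁L₁ΔT − α₂L₂ΔT = L₂ − L₁ = 3.45×10⁻³ m
α₁L₁ = 2.6024×10⁻⁵, α₂L₂ = 1.568064×10⁻⁵ → Δ(αL) = 1.034336×10⁻⁵ m/K
ΔT = 3.45×10⁻³ / 1.034336×10⁻⁵ = 333.547 K, so T = 26.9 + 333.547 = 360.447 °C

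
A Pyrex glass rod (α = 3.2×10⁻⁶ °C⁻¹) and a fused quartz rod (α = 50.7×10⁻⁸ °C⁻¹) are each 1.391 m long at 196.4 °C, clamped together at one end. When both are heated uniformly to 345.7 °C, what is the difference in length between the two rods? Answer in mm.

0.559 mm

ΔT = 149.3 K
Pyrex glass: ΔL = 3.2×10⁻⁶ × 1.391 m × 149.3 = 6.6456×10⁻⁴ m = 0.66456 mm
fused quartz: ΔL = 50.7×10⁻⁸ × 1.391 m × 149.3 = 1.0529×10⁻⁴ m = 0.10529 mm
difference = 0.66456 − 0.10529 = 0.55927 mm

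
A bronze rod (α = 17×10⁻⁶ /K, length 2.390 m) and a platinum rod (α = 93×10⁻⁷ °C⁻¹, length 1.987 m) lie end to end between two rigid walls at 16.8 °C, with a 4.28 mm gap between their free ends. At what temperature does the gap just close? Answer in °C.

T = 89.2 °C

α₁L₁ = 4.063×10⁻⁵ m/K, α₂L₂ = 1.84791×10⁻⁵ m/K → total 5.91091×10⁻⁵ m/K
ΔT = g/(α₁L₁+α₂L₂) = 4.28×10⁻³ / 5.91091×10⁻⁵ = 72.408 K
T = 16.8 + 72.408 = 89.208 °C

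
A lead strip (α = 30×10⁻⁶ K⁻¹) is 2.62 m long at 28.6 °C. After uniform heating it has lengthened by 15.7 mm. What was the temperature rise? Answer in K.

ΔT = 200 K

ΔL = αL₀ΔT ⇒ ΔT = ΔL / (αL₀)
ΔT = 15.7×10⁻³ m / (30×10⁻⁶ × 2.62 m) = 199.75 K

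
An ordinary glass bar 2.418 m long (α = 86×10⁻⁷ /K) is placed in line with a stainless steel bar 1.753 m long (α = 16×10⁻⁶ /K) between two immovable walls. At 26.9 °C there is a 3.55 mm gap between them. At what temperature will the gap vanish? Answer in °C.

Gap closes when ΔL₁ + ΔL₂ = 3.55 mm = 3.55×10⁻³ m
(α₁L₁ + α₂L₂)ΔT = g
α₁L₁ + α₂L₂ = 86×10⁻⁷×2.418 + 16×10⁻⁶×1.753 = 4.88428×10⁻⁵ m/K
ΔT = 3.55×10⁻³ / 4.88428×10⁻⁵ = 72.682 K
T = 26.9 + 72.682 = 99.582 °C

T = 99.6 °C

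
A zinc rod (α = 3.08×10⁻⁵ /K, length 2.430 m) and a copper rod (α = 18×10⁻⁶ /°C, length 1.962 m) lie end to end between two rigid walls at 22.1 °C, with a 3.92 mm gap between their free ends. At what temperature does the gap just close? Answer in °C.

T = 57.7 °C

Gap closes when ΔL₁ + ΔL₂ = 3.92 mm = 3.92×10⁻³ m
(α₁L₁ + α₂L₂)ΔT = g
α₁L₁ + α₂L₂ = 3.08×10⁻⁵×2.430 + 18×10⁻⁶×1.962 = 1.1016×10⁻⁴ m/K
ΔT = 3.92×10⁻³ / 1.1016×10⁻⁴ = 35.585 K
T = 22.1 + 35.585 = 57.685 °C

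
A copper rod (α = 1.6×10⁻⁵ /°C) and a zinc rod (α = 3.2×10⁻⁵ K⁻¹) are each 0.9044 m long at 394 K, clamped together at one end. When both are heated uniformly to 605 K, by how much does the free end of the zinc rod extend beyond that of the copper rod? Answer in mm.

3.05 mm

ΔT = 211 K
copper: ΔL = 1.6×10⁻⁵ × 0.9044 m × 211 = 3.0533×10⁻³ m = 3.0533 mm
zinc: ΔL = 3.2×10⁻⁵ × 0.9044 m × 211 = 6.1065×10⁻³ m = 6.1065 mm
difference = 6.1065 − 3.0533 = 3.0532 mm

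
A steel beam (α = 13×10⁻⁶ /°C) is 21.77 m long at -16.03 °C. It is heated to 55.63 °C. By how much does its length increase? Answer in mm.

|ΔT| = |55.63 − (-16.03)| = 71.66 K
ΔL = αL₀ΔT = (13×10⁻⁶)(21.77)(71.66) = 2.03×10⁻² m

ΔL = 20.3 mm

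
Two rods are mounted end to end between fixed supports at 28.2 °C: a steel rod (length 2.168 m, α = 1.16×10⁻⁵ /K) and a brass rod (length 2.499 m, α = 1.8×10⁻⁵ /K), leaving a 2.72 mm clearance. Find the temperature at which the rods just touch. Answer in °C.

α₁L₁ = 2.51488×10⁻⁵ m/K, α₂L₂ = 4.4982×10⁻⁵ m/K → total 7.01308×10⁻⁵ m/K
ΔT = g/(α₁L₁+α₂L₂) = 2.72×10⁻³ / 7.01308×10⁻⁵ = 38.785 K
T = 28.2 + 38.785 = 66.985 °C

T = 67.0 °C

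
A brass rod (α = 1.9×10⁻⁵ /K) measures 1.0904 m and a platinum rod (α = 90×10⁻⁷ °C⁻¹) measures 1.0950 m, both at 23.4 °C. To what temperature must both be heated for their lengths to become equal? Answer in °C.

T = 446.9 °C

L₁(1 + α₁ΔT) = L₂(1 + α₂ΔT) ⇒ ΔT = (L₂ − L₁)/(α₁L₁ − α₂L₂)
L₂ − L₁ = 1.0950 − 1.0904 = 4.60×10⁻³ m
α₁L₁ − α₂L₂ = 1.9×10⁻⁵×1.0904 − 90×10⁻⁷×1.0950 = 1.08626×10⁻⁵ m/K
ΔT = 4.60×10⁻³ / 1.08626×10⁻⁵ = 423.471 K
T = 23.4 + 423.471 = 446.871 °C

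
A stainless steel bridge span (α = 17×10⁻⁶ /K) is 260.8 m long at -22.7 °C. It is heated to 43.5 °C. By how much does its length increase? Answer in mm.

ΔL = 294 mm

|ΔT| = |43.5 − (-22.7)| = 66.2 K
ΔL = αL₀ΔT = (17×10⁻⁶)(260.8)(66.2) = 2.94×10⁻¹ m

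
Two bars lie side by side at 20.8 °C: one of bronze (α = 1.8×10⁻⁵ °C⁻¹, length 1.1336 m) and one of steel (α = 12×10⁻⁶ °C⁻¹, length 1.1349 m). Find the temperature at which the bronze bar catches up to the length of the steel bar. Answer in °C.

T = 212.4 °C

Equal length when α₁L₁ΔT − α₂L₂ΔT = L₂ − L₁ = 1.30×10⁻³ m
α₁L₁ = 2.04048×10⁻⁵, α₂L₂ = 1.36188×10⁻⁵ → Δ(αL) = 6.786×10⁻⁶ m/K
ΔT = 1.30×10⁻³ / 6.786×10⁻⁶ = 191.571 K, so T = 20.8 + 191.571 = 212.371 °C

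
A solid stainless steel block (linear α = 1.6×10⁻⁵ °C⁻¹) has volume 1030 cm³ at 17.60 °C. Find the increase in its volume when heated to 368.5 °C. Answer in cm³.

ΔV = 17.3 cm³

Isotropic solid: β ≈ 3α = 4.8×10⁻⁵ /K; ΔT = 350.90 K
ΔV = 3αV₀ΔT = 3(1.6×10⁻⁵)(1030)(350.90) = 17.3 cm³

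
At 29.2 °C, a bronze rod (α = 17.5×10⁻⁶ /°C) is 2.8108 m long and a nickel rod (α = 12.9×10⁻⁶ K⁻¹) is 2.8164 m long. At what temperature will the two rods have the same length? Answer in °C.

Equal length when α₁L₁ΔT − α₂L₂ΔT = L₂ − L₁ = 5.60×10⁻³ m
α₁L₁ = 4.9189×10⁻⁵, α₂L₂ = 3.633156×10⁻⁵ → Δ(αL) = 1.285744×10⁻⁵ m/K
ΔT = 5.60×10⁻³ / 1.285744×10⁻⁵ = 435.545 K, so T = 29.2 + 435.545 = 464.745 °C

T = 464.7 °C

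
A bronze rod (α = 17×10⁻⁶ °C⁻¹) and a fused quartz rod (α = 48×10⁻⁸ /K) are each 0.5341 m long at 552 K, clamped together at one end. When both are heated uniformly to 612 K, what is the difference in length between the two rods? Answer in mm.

0.529 mm

ΔT = 60 K
bronze: ΔL = 17×10⁻⁶ × 0.5341 m × 60 = 5.4478×10⁻⁴ m = 0.54478 mm
fused quartz: ΔL = 48×10⁻⁸ × 0.5341 m × 60 = 1.5382×10⁻⁵ m = 0.015382 mm
difference = 0.54478 − 0.015382 = 0.529398 mm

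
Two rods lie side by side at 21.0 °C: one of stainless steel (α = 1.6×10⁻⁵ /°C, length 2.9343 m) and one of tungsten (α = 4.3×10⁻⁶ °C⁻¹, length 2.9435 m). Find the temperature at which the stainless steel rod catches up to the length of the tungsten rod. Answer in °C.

L₁(1 + α₁ΔT) = L₂(1 + α₂ΔT) ⇒ ΔT = (L₂ − L₁)/(α₁L₁ − α₂L₂)
L₂ − L₁ = 2.9435 − 2.9343 = 9.20×10⁻³ m
α₁L₁ − α₂L₂ = 1.6×10⁻⁵×2.9343 − 4.3×10⁻⁶×2.9435 = 3.429175×10⁻⁵ m/K
ΔT = 9.20×10⁻³ / 3.429175×10⁻⁵ = 268.286 K
T = 21.0 + 268.286 = 289.286 °C

T = 289.3 °C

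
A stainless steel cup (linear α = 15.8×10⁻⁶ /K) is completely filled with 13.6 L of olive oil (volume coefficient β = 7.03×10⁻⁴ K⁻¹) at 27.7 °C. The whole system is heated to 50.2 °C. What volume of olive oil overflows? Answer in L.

The cup also expands: β_container ≈ 3α = 4.74×10⁻⁵ /K
Net overflow = V₀(β_liq − 3α_cont)ΔT
β − 3α = 7.03×10⁻⁴ − 4.74×10⁻⁵ = 6.556×10⁻⁴ /K; ΔT = 22.5 K
ΔV = 13.6 × 6.556×10⁻⁴ × 22.5 = 0.201 L

0.201 L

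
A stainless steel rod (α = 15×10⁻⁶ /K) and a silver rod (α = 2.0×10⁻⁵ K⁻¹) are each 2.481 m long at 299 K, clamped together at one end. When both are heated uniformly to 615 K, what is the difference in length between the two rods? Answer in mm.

ΔT = 316 K
stainless steel: ΔL = 15×10⁻⁶ × 2.481 m × 316 = 1.1760×10⁻² m = 11.760 mm
silver: ΔL = 2.0×10⁻⁵ × 2.481 m × 316 = 1.5680×10⁻² m = 15.680 mm
difference = 15.680 − 11.760 = 3.92 mm

3.92 mm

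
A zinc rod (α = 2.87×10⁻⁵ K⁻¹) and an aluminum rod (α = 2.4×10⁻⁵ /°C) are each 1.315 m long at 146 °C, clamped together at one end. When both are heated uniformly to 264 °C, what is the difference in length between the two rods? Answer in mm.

0.729 mm

ΔT = 118 K
zinc: ΔL = 2.87×10⁻⁵ × 1.315 m × 118 = 4.4534×10⁻³ m = 4.4534 mm
aluminum: ΔL = 2.4×10⁻⁵ × 1.315 m × 118 = 3.7241×10⁻³ m = 3.7241 mm
difference = 4.4534 − 3.7241 = 0.7293 mm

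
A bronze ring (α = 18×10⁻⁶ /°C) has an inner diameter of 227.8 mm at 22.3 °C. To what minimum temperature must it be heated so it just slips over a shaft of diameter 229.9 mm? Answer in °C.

Required Δd = 229.9 − 227.8 = 2.1 mm
Δd = αd₀ΔT ⇒ ΔT = Δd/(αd₀) = 2.1 / (18×10⁻⁶ × 227.8) = 512.15 K
T_min = 22.3 + 512.15 = 534.45 °C

T = 534 °C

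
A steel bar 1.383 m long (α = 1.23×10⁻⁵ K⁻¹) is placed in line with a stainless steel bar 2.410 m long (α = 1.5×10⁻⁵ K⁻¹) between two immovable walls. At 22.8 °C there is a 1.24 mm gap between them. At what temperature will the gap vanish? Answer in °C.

T = 46.1 °C

Gap closes when ΔL₁ + ΔL₂ = 1.24 mm = 1.24×10⁻³ m
(α₁L₁ + α₂L₂)ΔT = g
α₁L₁ + α₂L₂ = 1.23×10⁻⁵×1.383 + 1.5×10⁻⁵×2.410 = 5.31609×10⁻⁵ m/K
ΔT = 1.24×10⁻³ / 5.31609×10⁻⁵ = 23.325 K
T = 22.8 + 23.325 = 46.125 °C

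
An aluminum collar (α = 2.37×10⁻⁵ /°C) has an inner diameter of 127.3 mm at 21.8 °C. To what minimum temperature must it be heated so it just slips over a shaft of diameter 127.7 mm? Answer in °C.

Required Δd = 127.7 − 127.3 = 0.4 mm
Δd = αd₀ΔT ⇒ ΔT = Δd/(αd₀) = 0.4 / (2.37×10⁻⁵ × 127.3) = 132.58 K
T_min = 21.8 + 132.58 = 154.38 °C

T = 154 °C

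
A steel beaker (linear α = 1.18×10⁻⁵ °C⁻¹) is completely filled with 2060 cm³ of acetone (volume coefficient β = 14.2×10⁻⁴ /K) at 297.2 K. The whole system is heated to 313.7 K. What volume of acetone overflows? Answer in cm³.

47.1 cm³

The beaker also expands: β_container ≈ 3α = 3.54×10⁻⁵ /K
Net overflow = V₀(β_liq − 3α_cont)ΔT
β − 3α = 1.42×10⁻³ − 3.54×10⁻⁵ = 1.3846×10⁻³ /K; ΔT = 16.5 K
ΔV = 2060 × 1.3846×10⁻³ × 16.5 = 47.1 cm³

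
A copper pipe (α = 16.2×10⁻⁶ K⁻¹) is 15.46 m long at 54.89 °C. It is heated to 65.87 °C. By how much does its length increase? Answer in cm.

|ΔT| = |65.87 − 54.89| = 10.98 K
ΔL = αL₀ΔT = (16.2×10⁻⁶)(15.46)(10.98) = 2.75×10⁻³ m

ΔL = 0.275 cm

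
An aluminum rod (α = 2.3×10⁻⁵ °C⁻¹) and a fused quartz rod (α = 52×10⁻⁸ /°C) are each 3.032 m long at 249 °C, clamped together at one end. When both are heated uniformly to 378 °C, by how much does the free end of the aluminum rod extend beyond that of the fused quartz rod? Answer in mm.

ΔT = 129 K
aluminum: ΔL = 2.3×10⁻⁵ × 3.032 m × 129 = 8.9959×10⁻³ m = 8.9959 mm
fused quartz: ΔL = 52×10⁻⁸ × 3.032 m × 129 = 2.0339×10⁻⁴ m = 0.20339 mm
difference = 8.9959 − 0.20339 = 8.79251 mm

8.79 mm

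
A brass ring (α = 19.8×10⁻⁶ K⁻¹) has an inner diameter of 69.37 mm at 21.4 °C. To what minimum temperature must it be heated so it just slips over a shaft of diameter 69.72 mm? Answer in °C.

Required Δd = 69.72 − 69.37 = 0.35 mm
Δd = αd₀ΔT ⇒ ΔT = Δd/(αd₀) = 0.35 / (19.8×10⁻⁶ × 69.37) = 254.82 K
T_min = 21.4 + 254.82 = 276.22 °C

T = 276 °C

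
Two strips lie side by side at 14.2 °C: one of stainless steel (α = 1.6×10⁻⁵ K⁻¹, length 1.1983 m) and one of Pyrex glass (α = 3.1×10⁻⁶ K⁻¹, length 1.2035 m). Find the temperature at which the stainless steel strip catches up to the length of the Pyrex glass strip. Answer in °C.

L₁(1 + α₁ΔT) = L₂(1 + α₂ΔT) ⇒ ΔT = (L₂ − L₁)/(α₁L₁ − α₂L₂)
L₂ − L₁ = 1.2035 − 1.1983 = 5.20×10⁻³ m
α₁L₁ − α₂L₂ = 1.6×10⁻⁵×1.1983 − 3.1×10⁻⁶×1.2035 = 1.544195×10⁻⁵ m/K
ΔT = 5.20×10⁻³ / 1.544195×10⁻⁵ = 336.745 K
T = 14.2 + 336.745 = 350.945 °C

T = 350.9 °C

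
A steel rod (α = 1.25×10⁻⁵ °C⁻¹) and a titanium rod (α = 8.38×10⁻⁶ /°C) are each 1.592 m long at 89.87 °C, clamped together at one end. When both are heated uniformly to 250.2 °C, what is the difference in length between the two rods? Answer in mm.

ΔT = 160.33 K
steel: ΔL = 1.25×10⁻⁵ × 1.592 m × 160.33 = 3.1906×10⁻³ m = 3.1906 mm
titanium: ΔL = 8.38×10⁻⁶ × 1.592 m × 160.33 = 2.1390×10⁻³ m = 2.1390 mm
difference = 3.1906 − 2.1390 = 1.0516 mm

1.05 mm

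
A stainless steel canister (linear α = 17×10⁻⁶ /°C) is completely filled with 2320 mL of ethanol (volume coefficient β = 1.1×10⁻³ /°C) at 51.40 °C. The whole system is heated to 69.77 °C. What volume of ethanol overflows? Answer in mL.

The canister also expands: β_container ≈ 3α = 5.1×10⁻⁵ /K
Net overflow = V₀(β_liq − 3α_cont)ΔT
β − 3α = 1.10×10⁻³ − 5.1×10⁻⁵ = 1.049×10⁻³ /K; ΔT = 18.37 K
ΔV = 2320 × 1.049×10⁻³ × 18.37 = 44.7 mL

44.7 mL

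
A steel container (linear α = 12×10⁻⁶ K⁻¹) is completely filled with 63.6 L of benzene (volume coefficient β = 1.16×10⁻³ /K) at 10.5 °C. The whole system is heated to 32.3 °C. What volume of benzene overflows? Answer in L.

1.56 L

The container also expands: β_container ≈ 3α = 3.6×10⁻⁵ /K
Net overflow = V₀(β_liq − 3α_cont)ΔT
β − 3α = 1.16×10⁻³ − 3.6×10⁻⁵ = 1.124×10⁻³ /K; ΔT = 21.8 K
ΔV = 63.6 × 1.124×10⁻³ × 21.8 = 1.56 L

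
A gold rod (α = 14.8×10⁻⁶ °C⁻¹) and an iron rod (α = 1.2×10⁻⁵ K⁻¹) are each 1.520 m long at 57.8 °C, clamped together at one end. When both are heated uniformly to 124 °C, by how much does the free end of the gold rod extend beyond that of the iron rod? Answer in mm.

0.282 mm

ΔT = 66.2 K
gold: ΔL = 14.8×10⁻⁶ × 1.520 m × 66.2 = 1.4892×10⁻³ m = 1.4892 mm
iron: ΔL = 1.2×10⁻⁵ × 1.520 m × 66.2 = 1.2075×10⁻³ m = 1.2075 mm
difference = 1.4892 − 1.2075 = 0.2817 mm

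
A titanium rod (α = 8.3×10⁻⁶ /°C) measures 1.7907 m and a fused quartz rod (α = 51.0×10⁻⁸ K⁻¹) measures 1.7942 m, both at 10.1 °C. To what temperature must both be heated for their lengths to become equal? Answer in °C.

T = 261.0 °C

L₁(1 + α₁ΔT) = L₂(1 + α₂ΔT) ⇒ ΔT = (L₂ − L₁)/(α₁L₁ − α₂L₂)
L₂ − L₁ = 1.7942 − 1.7907 = 3.50×10⁻³ m
α₁L₁ − α₂L₂ = 8.3×10⁻⁶×1.7907 − 51.0×10⁻⁸×1.7942 = 1.3947768×10⁻⁵ m/K
ΔT = 3.50×10⁻³ / 1.3947768×10⁻⁵ = 250.936 K
T = 10.1 + 250.936 = 261.036 °C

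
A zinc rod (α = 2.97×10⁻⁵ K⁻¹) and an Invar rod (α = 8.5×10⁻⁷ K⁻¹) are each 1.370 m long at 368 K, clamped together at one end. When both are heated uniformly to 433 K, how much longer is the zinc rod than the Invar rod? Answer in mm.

ΔT = 65 K
zinc: ΔL = 2.97×10⁻⁵ × 1.370 m × 65 = 2.6448×10⁻³ m = 2.6448 mm
Invar: ΔL = 8.5×10⁻⁷ × 1.370 m × 65 = 7.5692×10⁻⁵ m = 0.075692 mm
difference = 2.6448 − 0.075692 = 2.569108 mm

2.57 mm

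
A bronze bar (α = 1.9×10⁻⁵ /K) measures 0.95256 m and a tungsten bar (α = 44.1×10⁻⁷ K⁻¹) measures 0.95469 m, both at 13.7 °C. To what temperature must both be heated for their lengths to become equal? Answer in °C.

T = 167.1 °C

L₁(1 + α₁ΔT) = L₂(1 + α₂ΔT) ⇒ ΔT = (L₂ − L₁)/(α₁L₁ − α₂L₂)
L₂ − L₁ = 0.95469 − 0.95256 = 2.13×10⁻³ m
α₁L₁ − α₂L₂ = 1.9×10⁻⁵×0.95256 − 44.1×10⁻⁷×0.95469 = 1.38884571×10⁻⁵ m/K
ΔT = 2.13×10⁻³ / 1.38884571×10⁻⁵ = 153.365 K
T = 13.7 + 153.365 = 167.065 °C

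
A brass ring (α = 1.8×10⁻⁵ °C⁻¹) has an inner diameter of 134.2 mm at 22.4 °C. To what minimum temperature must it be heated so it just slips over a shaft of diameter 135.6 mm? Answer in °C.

Required Δd = 135.6 − 134.2 = 1.4 mm
Δd = αd₀ΔT ⇒ ΔT = Δd/(αd₀) = 1.4 / (1.8×10⁻⁵ × 134.2) = 579.57 K
T_min = 22.4 + 579.57 = 601.97 °C

T = 602 °C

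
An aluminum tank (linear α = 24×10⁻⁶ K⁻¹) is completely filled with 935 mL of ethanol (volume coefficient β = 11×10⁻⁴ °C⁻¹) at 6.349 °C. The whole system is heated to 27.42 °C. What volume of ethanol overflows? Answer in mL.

The tank also expands: β_container ≈ 3α = 7.2×10⁻⁵ /K
Net overflow = V₀(β_liq − 3α_cont)ΔT
β − 3α = 1.10×10⁻³ − 7.2×10⁻⁵ = 1.028×10⁻³ /K; ΔT = 21.071 K
ΔV = 935 × 1.028×10⁻³ × 21.071 = 20.3 mL

20.3 mL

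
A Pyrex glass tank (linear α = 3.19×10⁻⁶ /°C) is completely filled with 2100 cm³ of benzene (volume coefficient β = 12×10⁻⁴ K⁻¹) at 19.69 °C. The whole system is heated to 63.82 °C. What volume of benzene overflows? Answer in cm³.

The tank also expands: β_container ≈ 3α = 9.57×10⁻⁶ /K
Net overflow = V₀(β_liq − 3α_cont)ΔT
β − 3α = 1.20×10⁻³ − 9.57×10⁻⁶ = 1.19043×10⁻³ /K; ΔT = 44.13 K
ΔV = 2100 × 1.19043×10⁻³ × 44.13 = 110 cm³

110 cm³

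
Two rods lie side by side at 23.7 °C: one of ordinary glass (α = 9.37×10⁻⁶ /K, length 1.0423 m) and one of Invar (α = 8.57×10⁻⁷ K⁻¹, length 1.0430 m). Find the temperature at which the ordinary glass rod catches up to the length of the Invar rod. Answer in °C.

L₁(1 + α₁ΔT) = L₂(1 + α₂ΔT) ⇒ ΔT = (L₂ − L₁)/(α₁L₁ − α₂L₂)
L₂ − L₁ = 1.0430 − 1.0423 = 7.00×10⁻⁴ m
α₁L₁ − α₂L₂ = 9.37×10⁻⁶×1.0423 − 8.57×10⁻⁷×1.0430 = 8.8725×10⁻⁶ m/K
ΔT = 7.00×10⁻⁴ / 8.8725×10⁻⁶ = 78.895 K
T = 23.7 + 78.895 = 102.595 °C

T = 102.6 °C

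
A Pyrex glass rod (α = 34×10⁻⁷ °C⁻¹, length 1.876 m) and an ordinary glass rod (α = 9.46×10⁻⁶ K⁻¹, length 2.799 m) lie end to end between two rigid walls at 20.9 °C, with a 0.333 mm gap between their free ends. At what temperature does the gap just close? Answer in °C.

T = 31.0 °C

Gap closes when ΔL₁ + ΔL₂ = 0.333 mm = 3.33×10⁻⁴ m
(α₁L₁ + α₂L₂)ΔT = g
α₁L₁ + α₂L₂ = 34×10⁻⁷×1.876 + 9.46×10⁻⁶×2.799 = 3.285694×10⁻⁵ m/K
ΔT = 3.33×10⁻⁴ / 3.285694×10⁻⁵ = 10.135 K
T = 20.9 + 10.135 = 31.035 °C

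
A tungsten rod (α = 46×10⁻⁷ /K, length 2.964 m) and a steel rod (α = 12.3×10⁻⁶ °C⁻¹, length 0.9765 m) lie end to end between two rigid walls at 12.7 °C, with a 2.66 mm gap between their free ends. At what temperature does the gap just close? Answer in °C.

T = 116 °C

Gap closes when ΔL₁ + ΔL₂ = 2.66 mm = 2.66×10⁻³ m
(α₁L₁ + α₂L₂)ΔT = g
α₁L₁ + α₂L₂ = 46×10⁻⁷×2.964 + 12.3×10⁻⁶×0.9765 = 2.564535×10⁻⁵ m/K
ΔT = 2.66×10⁻³ / 2.564535×10⁻⁵ = 103.72 K
T = 12.7 + 103.72 = 116.42 °C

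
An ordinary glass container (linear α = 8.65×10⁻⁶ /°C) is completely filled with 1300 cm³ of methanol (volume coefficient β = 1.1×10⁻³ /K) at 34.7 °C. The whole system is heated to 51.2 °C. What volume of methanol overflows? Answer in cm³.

23.0 cm³

The container also expands: β_container ≈ 3α = 2.595×10⁻⁵ /K
Net overflow = V₀(β_liq − 3α_cont)ΔT
β − 3α = 1.10×10⁻³ − 2.595×10⁻⁵ = 1.07405×10⁻³ /K; ΔT = 16.5 K
ΔV = 1300 × 1.07405×10⁻³ × 16.5 = 23.0 cm³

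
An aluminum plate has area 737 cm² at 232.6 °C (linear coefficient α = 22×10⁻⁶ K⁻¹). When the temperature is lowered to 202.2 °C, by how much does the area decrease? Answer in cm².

Area coefficient ≈ 2α; |ΔT| = 30.4 K
ΔA = 2αA₀ΔT = 2(22×10⁻⁶)(737)(30.4) = 0.986 cm²

ΔA = 0.986 cm²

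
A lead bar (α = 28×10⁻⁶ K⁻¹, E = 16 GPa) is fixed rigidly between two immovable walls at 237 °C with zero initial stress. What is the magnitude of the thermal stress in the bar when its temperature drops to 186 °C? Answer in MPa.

σ = 22.8 MPa

Fully constrained: the free strain ε = αΔT is blocked, so σ = Eε = EαΔT.
|ΔT| = 51 K
σ = 16.0×10⁹ × 28×10⁻⁶ × 51 = 2.28×10⁷ Pa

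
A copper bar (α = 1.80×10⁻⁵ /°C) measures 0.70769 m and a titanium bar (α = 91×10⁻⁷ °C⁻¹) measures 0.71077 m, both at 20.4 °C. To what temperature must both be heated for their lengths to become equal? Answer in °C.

T = 511.6 °C

L₁(1 + α₁ΔT) = L₂(1 + α₂ΔT) ⇒ ΔT = (L₂ − L₁)/(α₁L₁ − α₂L₂)
L₂ − L₁ = 0.71077 − 0.70769 = 3.08×10⁻³ m
α₁L₁ − α₂L₂ = 1.80×10⁻⁵×0.70769 − 91×10⁻⁷×0.71077 = 6.270413×10⁻⁶ m/K
ΔT = 3.08×10⁻³ / 6.270413×10⁻⁶ = 491.196 K
T = 20.4 + 491.196 = 511.596 °C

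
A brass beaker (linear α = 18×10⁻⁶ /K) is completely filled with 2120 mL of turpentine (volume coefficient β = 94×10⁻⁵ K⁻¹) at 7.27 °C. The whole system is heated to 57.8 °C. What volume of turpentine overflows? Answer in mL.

94.9 mL

The beaker also expands: β_container ≈ 3α = 5.4×10⁻⁵ /K
Net overflow = V₀(β_liq − 3α_cont)ΔT
β − 3α = 9.40×10⁻⁴ − 5.4×10⁻⁵ = 8.86×10⁻⁴ /K; ΔT = 50.53 K
ΔV = 2120 × 8.86×10⁻⁴ × 50.53 = 94.9 mL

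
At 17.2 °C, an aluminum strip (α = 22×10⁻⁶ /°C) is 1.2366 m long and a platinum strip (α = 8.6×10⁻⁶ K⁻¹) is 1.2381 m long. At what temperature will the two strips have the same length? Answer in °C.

T = 107.8 °C

L₁(1 + α₁ΔT) = L₂(1 + α₂ΔT) ⇒ ΔT = (L₂ − L₁)/(α₁L₁ − α₂L₂)
L₂ − L₁ = 1.2381 − 1.2366 = 1.50×10⁻³ m
α₁L₁ − α₂L₂ = 22×10⁻⁶×1.2366 − 8.6×10⁻⁶×1.2381 = 1.655754×10⁻⁵ m/K
ΔT = 1.50×10⁻³ / 1.655754×10⁻⁵ = 90.593 K
T = 17.2 + 90.593 = 107.793 °C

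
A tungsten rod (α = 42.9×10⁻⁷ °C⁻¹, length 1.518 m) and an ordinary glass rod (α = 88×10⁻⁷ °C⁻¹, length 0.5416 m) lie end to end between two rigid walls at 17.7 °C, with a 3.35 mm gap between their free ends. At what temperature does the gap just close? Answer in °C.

T = 315 °C

α₁L₁ = 6.51222×10⁻⁶ m/K, α₂L₂ = 4.76608×10⁻⁶ m/K → total 1.12783×10⁻⁵ m/K
ΔT = g/(α₁L₁+α₂L₂) = 3.35×10⁻³ / 1.12783×10⁻⁵ = 297.03 K
T = 17.7 + 297.03 = 314.73 °C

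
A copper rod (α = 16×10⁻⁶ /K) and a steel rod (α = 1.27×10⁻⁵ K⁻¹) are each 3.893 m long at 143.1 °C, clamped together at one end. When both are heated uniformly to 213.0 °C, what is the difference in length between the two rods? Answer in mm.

ΔT = 69.9 K
copper: ΔL = 16×10⁻⁶ × 3.893 m × 69.9 = 4.3539×10⁻³ m = 4.3539 mm
steel: ΔL = 1.27×10⁻⁵ × 3.893 m × 69.9 = 3.4559×10⁻³ m = 3.4559 mm
difference = 4.3539 − 3.4559 = 0.8980 mm

0.898 mm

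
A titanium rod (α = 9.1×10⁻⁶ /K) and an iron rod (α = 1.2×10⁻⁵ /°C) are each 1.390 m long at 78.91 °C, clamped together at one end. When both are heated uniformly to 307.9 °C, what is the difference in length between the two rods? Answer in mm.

0.923 mm

ΔT = 228.99 K
titanium: ΔL = 9.1×10⁻⁶ × 1.390 m × 228.99 = 2.8965×10⁻³ m = 2.8965 mm
iron: ΔL = 1.2×10⁻⁵ × 1.390 m × 228.99 = 3.8196×10⁻³ m = 3.8196 mm
difference = 3.8196 − 2.8965 = 0.9231 mm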